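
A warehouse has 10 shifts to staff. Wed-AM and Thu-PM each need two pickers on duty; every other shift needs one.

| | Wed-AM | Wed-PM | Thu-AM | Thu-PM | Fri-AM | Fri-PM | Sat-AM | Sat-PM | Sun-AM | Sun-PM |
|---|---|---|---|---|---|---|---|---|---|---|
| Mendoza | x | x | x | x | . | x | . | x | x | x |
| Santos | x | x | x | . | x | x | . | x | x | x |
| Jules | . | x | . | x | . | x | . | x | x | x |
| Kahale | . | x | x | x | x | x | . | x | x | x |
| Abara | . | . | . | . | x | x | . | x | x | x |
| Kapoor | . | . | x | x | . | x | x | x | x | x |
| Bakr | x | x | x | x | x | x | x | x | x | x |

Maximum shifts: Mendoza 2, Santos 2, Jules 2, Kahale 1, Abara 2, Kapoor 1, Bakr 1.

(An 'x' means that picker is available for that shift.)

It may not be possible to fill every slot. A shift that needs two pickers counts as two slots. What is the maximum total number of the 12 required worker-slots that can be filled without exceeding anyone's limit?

11

Total capacity across all pickers is 2+2+2+1+2+1+1 = 11, and 12 slots are needed, so at most 11 can be filled.
An assignment achieving 11: Wed-AM→Mendoza+Santos, Wed-PM→Mendoza, Thu-AM→Kahale, Thu-PM→Jules+Bakr, Fri-AM→Santos, Fri-PM→Jules, Sat-AM→Kapoor, Sat-PM→Abara, Sun-AM→Abara.
Loads: Mendoza 2/2, Santos 2/2, Jules 2/2, Kahale 1/1, Abara 2/2, Kapoor 1/1, Bakr 1/1.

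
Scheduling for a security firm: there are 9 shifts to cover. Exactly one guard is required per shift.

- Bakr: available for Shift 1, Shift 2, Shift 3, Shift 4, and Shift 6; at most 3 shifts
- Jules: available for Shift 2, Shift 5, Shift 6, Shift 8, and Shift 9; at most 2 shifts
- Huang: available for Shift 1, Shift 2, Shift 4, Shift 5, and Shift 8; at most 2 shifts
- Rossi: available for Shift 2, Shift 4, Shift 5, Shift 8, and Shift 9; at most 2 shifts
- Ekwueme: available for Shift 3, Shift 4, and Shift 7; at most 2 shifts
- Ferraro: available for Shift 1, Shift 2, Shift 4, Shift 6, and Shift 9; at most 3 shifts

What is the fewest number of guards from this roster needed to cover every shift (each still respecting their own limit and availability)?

9 slots to fill and no one can take more than 3, so at least ⌈9/3⌉ = 3 guards are needed.
Any 3 guards together have capacity at most 3+3+2 = 8 < 9 slots, so 3 can never suffice.
Bakr, Jules, Huang, and Ekwueme alone can cover everything: Shift 1→Bakr, Shift 2→Huang, Shift 3→Bakr, Shift 4→Ekwueme, Shift 5→Jules, Shift 6→Bakr, Shift 7→Ekwueme, Shift 8→Huang, Shift 9→Jules.

4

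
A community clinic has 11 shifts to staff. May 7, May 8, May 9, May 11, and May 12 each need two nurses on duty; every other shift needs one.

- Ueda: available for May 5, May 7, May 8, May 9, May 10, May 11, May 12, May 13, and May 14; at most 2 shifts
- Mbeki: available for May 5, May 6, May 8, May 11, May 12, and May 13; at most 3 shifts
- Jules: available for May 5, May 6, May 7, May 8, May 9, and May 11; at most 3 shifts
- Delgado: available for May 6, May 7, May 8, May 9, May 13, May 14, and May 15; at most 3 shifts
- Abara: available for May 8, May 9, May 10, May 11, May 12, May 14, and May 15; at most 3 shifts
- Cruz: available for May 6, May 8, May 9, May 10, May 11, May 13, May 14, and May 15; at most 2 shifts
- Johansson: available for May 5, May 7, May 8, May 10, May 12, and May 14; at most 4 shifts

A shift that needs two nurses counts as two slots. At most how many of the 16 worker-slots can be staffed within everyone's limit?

Total capacity across all nurses is 2+3+3+3+3+2+4 = 20, and 16 slots are needed, so at most 16 can be filled.
An assignment achieving 16: May 5→Ueda, May 6→Mbeki, May 7→Ueda+Jules, May 8→Cruz+Johansson, May 9→Jules+Delgado, May 10→Abara, May 11→Jules+Abara, May 12→Mbeki+Abara, May 13→Mbeki, May 14→Delgado, May 15→Delgado.
Loads: Ueda 2/2, Mbeki 3/3, Jules 3/3, Delgado 3/3, Abara 3/3, Cruz 1/2, Johansson 1/4.

16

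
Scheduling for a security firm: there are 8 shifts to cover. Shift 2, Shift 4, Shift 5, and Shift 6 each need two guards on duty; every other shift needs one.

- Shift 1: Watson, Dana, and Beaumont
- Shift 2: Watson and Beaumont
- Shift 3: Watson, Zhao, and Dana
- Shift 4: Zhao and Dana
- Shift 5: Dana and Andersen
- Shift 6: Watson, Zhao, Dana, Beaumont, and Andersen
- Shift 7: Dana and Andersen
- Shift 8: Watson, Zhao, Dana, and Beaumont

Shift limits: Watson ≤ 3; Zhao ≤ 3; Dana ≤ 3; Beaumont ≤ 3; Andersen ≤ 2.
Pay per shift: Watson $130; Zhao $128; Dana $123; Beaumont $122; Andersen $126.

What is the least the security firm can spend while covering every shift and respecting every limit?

Shift 2 can only be covered by Watson and Beaumont, so that assignment is forced.
Shift 4 can only be covered by Zhao and Dana, so that assignment is forced.
Shift 5 can only be covered by Dana and Andersen, so that assignment is forced.
Picking the cheapest available guard for each shift independently would cost $1487, but that ignores the shift limits.
An optimal schedule: Shift 1→Beaumont, Shift 2→Beaumont+Watson, Shift 3→Zhao, Shift 4→Dana+Zhao, Shift 5→Dana+Andersen, Shift 6→Andersen+Zhao, Shift 7→Dana, Shift 8→Beaumont.
Total: 122 + 122 + 130 + 128 + 123 + 128 + 123 + 126 + 126 + 128 + 123 + 122 = $1501.

$1501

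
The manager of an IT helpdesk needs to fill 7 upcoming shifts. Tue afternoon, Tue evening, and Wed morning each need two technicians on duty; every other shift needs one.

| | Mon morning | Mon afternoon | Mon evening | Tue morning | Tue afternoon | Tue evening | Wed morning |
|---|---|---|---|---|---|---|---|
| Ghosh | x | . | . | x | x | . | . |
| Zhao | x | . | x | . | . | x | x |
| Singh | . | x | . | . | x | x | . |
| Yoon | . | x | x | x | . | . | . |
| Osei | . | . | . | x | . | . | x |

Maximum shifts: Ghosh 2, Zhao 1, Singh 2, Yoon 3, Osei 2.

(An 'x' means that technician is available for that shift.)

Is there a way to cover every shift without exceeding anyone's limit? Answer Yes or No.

Total capacity is 10 and 10 slots are needed, so capacity alone doesn't rule it out.
Shifts {Tue evening, Wed morning} need 4 worker-slots in total, but the technicians available for any of those shifts (Zhao, Singh, and Osei) can supply at most 3 among them. So no valid schedule exists.

No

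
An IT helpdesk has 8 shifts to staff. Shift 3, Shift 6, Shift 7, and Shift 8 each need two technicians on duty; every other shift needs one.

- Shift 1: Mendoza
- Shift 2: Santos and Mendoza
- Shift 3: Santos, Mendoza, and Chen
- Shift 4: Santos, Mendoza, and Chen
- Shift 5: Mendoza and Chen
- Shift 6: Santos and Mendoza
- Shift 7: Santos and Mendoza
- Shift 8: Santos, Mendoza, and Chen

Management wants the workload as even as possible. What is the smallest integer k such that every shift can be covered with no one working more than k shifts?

With 3 technicians and 12 worker-slots to fill, someone must work at least ⌈12/3⌉ = 4 shifts, so k ≥ 4.
k = 4 works: Shift 1→Mendoza, Shift 2→Santos, Shift 3→Santos+Chen, Shift 4→Chen, Shift 5→Chen, Shift 6→Santos+Mendoza, Shift 7→Santos+Mendoza, Shift 8→Mendoza+Chen.
Loads: Santos 4, Mendoza 4, Chen 4 — all ≤ 4.

4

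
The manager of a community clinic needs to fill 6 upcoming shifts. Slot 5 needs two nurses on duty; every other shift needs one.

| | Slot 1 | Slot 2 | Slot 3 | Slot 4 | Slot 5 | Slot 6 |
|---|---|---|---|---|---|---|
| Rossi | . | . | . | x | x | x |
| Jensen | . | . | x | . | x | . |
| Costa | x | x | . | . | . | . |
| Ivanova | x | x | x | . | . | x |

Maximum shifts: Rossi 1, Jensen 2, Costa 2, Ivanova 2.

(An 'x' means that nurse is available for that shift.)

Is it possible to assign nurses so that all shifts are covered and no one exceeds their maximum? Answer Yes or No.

No

Total capacity is 7 and 7 slots are needed, so capacity alone doesn't rule it out.
Shifts {Slot 4, Slot 5} need 3 worker-slots in total, but the nurses available for any of those shifts (Rossi and Jensen) can supply at most 2 among them. So no valid schedule exists.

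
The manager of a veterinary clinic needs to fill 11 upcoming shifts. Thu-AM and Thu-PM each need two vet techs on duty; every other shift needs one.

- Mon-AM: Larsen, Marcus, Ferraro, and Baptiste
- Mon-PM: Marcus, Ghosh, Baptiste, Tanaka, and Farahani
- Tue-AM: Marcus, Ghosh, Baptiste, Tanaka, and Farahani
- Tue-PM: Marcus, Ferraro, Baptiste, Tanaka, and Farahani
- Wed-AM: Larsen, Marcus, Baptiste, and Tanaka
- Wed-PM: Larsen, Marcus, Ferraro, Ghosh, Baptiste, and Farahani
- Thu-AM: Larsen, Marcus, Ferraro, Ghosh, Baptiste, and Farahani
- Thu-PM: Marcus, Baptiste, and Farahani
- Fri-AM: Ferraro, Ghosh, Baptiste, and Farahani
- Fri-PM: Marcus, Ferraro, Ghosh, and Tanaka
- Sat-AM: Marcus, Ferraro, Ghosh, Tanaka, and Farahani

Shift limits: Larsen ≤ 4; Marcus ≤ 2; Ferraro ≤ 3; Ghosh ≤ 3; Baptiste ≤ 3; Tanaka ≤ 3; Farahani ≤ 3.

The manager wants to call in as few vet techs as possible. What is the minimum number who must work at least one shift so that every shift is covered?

4

13 slots to fill and no one can take more than 4, so at least ⌈13/4⌉ = 4 vet techs are needed.
Larsen, Ferraro, Baptiste, and Farahani alone can cover everything: Mon-AM→Larsen, Mon-PM→Baptiste, Tue-AM→Baptiste, Tue-PM→Ferraro, Wed-AM→Larsen, Wed-PM→Larsen, Thu-AM→Larsen+Farahani, Thu-PM→Baptiste+Farahani, Fri-AM→Farahani, Fri-PM→Ferraro, Sat-AM→Ferraro.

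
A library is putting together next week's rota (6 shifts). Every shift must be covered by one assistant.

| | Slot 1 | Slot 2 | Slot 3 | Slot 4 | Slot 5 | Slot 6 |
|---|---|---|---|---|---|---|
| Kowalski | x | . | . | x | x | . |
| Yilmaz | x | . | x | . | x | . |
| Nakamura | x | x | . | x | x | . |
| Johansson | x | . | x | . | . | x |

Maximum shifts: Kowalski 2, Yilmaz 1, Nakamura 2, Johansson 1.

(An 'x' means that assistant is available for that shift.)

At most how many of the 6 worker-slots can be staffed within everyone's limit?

6

Total capacity across all assistants is 2+1+2+1 = 6, and 6 slots are needed, so at most 6 can be filled.
An assignment achieving 6: Slot 1→Nakamura, Slot 2→Nakamura, Slot 3→Yilmaz, Slot 4→Kowalski, Slot 5→Kowalski, Slot 6→Johansson.
Loads: Kowalski 2/2, Yilmaz 1/1, Nakamura 2/2, Johansson 1/1.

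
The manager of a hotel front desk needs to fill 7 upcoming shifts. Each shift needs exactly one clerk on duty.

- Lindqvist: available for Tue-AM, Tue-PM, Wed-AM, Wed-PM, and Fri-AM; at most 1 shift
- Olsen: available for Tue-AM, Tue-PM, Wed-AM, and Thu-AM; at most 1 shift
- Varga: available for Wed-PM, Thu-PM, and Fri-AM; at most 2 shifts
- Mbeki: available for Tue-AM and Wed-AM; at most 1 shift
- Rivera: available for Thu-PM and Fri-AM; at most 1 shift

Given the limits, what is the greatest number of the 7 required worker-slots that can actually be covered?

Total capacity across all clerks is 1+1+2+1+1 = 6, and 7 slots are needed, so at most 6 can be filled.
An assignment achieving 6: Tue-AM→Mbeki, Tue-PM→Lindqvist, Wed-PM→Varga, Thu-AM→Olsen, Thu-PM→Varga, Fri-AM→Rivera.
Loads: Lindqvist 1/1, Olsen 1/1, Varga 2/2, Mbeki 1/1, Rivera 1/1.

6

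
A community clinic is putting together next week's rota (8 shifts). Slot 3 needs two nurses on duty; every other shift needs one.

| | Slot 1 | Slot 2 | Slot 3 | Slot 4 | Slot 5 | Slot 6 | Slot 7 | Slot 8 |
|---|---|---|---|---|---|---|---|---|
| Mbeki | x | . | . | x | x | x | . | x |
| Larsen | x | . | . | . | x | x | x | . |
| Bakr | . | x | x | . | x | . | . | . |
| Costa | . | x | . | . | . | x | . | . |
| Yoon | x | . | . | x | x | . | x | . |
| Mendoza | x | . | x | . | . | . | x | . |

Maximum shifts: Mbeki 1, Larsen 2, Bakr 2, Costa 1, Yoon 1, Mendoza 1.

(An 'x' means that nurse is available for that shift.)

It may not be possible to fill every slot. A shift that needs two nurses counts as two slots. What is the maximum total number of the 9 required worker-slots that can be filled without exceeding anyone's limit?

Total capacity across all nurses is 1+2+2+1+1+1 = 8, and 9 slots are needed, so at most 8 can be filled.
An assignment achieving 8: Slot 1→Larsen, Slot 2→Bakr, Slot 3→Bakr+Mendoza, Slot 4→Yoon, Slot 6→Costa, Slot 7→Larsen, Slot 8→Mbeki.
Loads: Mbeki 1/1, Larsen 2/2, Bakr 2/2, Costa 1/1, Yoon 1/1, Mendoza 1/1.

8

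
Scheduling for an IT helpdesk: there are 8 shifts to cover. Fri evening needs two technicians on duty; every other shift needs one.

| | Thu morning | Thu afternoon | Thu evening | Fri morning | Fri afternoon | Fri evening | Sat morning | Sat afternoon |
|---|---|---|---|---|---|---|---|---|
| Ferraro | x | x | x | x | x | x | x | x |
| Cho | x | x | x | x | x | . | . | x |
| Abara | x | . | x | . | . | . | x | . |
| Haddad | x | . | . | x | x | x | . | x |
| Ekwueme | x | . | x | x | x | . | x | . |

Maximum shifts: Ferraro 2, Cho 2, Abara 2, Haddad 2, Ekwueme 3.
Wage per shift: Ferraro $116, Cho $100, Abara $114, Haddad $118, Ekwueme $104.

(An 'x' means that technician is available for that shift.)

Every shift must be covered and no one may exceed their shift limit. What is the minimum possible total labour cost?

Fri evening can only be covered by Ferraro and Haddad, so that assignment is forced.
Picking the cheapest available technician for each shift independently would cost $938, but that ignores the shift limits.
An optimal schedule: Thu morning→Abara, Thu afternoon→Cho, Thu evening→Abara, Fri morning→Ekwueme, Fri afternoon→Ekwueme, Fri evening→Ferraro+Haddad, Sat morning→Ekwueme, Sat afternoon→Cho.
Total: 114 + 100 + 114 + 104 + 104 + 116 + 118 + 104 + 100 = $974.

$974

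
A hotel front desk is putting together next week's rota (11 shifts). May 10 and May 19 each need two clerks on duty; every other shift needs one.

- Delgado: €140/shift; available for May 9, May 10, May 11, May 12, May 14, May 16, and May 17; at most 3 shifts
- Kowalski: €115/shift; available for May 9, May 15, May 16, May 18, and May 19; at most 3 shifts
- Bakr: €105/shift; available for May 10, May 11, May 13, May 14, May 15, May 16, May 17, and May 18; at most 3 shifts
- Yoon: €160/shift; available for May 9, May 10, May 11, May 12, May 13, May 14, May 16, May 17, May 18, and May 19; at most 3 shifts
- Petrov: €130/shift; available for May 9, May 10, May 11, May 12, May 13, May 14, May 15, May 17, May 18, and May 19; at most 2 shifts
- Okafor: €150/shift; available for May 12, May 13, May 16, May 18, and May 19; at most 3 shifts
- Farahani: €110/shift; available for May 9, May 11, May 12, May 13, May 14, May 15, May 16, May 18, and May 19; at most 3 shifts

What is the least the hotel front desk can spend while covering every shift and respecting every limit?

Picking the cheapest available clerk for each shift independently would cost €1415, but that ignores the shift limits.
An optimal schedule: May 9→Farahani, May 10→Petrov+Delgado, May 11→Bakr, May 12→Farahani, May 13→Farahani, May 14→Delgado, May 15→Bakr, May 16→Kowalski, May 17→Bakr, May 18→Kowalski, May 19→Kowalski+Petrov.
Total: 110 + 130 + 140 + 105 + 110 + 110 + 140 + 105 + 115 + 105 + 115 + 115 + 130 = €1530.

€1530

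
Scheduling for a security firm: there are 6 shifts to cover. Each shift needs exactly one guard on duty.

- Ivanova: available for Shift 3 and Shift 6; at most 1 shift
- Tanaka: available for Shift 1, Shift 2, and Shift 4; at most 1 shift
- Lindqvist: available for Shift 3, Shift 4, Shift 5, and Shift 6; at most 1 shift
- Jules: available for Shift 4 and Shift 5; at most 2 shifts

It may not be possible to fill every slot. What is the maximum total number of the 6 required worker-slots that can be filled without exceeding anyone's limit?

Total capacity across all guards is 1+1+1+2 = 5, and 6 slots are needed, so at most 5 can be filled.
An assignment achieving 5: Shift 1→Tanaka, Shift 3→Ivanova, Shift 4→Jules, Shift 5→Jules, Shift 6→Lindqvist.
Loads: Ivanova 1/1, Tanaka 1/1, Lindqvist 1/1, Jules 2/2.

5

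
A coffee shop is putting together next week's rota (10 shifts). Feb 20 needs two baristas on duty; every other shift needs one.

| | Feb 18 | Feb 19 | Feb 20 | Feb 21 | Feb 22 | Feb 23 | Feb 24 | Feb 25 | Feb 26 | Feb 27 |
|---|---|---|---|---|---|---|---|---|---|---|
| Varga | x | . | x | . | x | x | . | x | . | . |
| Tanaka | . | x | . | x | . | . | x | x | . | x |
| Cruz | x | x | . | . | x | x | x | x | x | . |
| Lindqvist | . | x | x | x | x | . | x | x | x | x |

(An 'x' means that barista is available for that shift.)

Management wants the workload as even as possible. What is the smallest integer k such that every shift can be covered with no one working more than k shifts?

With 4 baristas and 11 worker-slots to fill, someone must work at least ⌈11/4⌉ = 3 shifts, so k ≥ 3.
k = 3 works: Feb 18→Varga, Feb 19→Tanaka, Feb 20→Varga+Lindqvist, Feb 21→Tanaka, Feb 22→Cruz, Feb 23→Varga, Feb 24→Cruz, Feb 25→Lindqvist, Feb 26→Cruz, Feb 27→Tanaka.
Loads: Varga 3, Tanaka 3, Cruz 3, Lindqvist 2 — all ≤ 3.

3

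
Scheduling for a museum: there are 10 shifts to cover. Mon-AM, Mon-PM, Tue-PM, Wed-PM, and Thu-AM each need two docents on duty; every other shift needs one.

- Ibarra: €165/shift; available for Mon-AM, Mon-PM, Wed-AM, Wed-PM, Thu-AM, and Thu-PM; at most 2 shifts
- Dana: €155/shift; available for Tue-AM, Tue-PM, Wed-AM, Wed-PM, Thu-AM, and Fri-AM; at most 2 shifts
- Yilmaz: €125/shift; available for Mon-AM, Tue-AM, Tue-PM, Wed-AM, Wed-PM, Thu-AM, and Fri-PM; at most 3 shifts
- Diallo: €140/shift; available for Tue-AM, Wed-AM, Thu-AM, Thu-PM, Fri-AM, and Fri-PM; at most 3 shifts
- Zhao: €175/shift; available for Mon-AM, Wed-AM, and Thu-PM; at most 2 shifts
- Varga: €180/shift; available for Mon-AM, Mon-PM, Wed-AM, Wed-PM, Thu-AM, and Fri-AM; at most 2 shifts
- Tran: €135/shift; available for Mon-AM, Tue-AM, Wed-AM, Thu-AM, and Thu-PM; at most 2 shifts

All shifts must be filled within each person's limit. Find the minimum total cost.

Mon-PM can only be covered by Ibarra and Varga, so that assignment is forced.
Tue-PM can only be covered by Dana and Yilmaz, so that assignment is forced.
Picking the cheapest available docent for each shift independently would cost €2075, but that ignores the shift limits.
An optimal schedule: Mon-AM→Tran+Zhao, Mon-PM→Ibarra+Varga, Tue-AM→Yilmaz, Tue-PM→Yilmaz+Dana, Wed-AM→Zhao, Wed-PM→Dana+Ibarra, Thu-AM→Tran+Diallo, Thu-PM→Diallo, Fri-AM→Diallo, Fri-PM→Yilmaz.
Total: 135 + 175 + 165 + 180 + 125 + 125 + 155 + 175 + 155 + 165 + 135 + 140 + 140 + 140 + 125 = €2235.

€2235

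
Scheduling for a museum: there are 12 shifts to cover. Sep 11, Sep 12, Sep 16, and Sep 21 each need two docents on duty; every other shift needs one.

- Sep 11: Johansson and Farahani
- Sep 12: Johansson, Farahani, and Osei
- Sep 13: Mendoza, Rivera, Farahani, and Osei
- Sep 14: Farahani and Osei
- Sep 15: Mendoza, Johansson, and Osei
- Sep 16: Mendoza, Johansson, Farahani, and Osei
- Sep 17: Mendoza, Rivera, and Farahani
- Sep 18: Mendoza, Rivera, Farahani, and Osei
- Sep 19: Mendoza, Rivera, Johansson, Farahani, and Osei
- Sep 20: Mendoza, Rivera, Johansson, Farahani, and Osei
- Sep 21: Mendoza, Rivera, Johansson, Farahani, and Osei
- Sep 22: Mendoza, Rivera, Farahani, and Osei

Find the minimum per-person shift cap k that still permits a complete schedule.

With 5 docents and 16 worker-slots to fill, someone must work at least ⌈16/5⌉ = 4 shifts, so k ≥ 4.
k = 4 works: Sep 11→Johansson+Farahani, Sep 12→Johansson+Farahani, Sep 13→Mendoza, Sep 14→Farahani, Sep 15→Mendoza, Sep 16→Johansson+Farahani, Sep 17→Mendoza, Sep 18→Mendoza, Sep 19→Rivera, Sep 20→Rivera, Sep 21→Rivera+Johansson, Sep 22→Rivera.
Loads: Mendoza 4, Rivera 4, Johansson 4, Farahani 4, Osei 0 — all ≤ 4.

4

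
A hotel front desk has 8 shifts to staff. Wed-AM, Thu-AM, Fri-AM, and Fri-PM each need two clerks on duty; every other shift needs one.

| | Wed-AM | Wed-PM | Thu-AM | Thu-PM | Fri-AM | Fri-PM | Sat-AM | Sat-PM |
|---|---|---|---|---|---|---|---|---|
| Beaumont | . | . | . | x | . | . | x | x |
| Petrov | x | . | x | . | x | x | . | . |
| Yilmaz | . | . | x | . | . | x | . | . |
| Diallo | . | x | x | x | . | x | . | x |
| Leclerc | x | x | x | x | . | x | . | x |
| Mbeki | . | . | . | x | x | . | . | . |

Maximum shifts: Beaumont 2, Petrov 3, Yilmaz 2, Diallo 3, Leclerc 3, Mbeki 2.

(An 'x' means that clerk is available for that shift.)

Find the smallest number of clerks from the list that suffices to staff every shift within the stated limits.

12 slots to fill and no one can take more than 3, so at least ⌈12/3⌉ = 4 clerks are needed.
Any 4 clerks together have capacity at most 3+3+3+2 = 11 < 12 slots, so 4 can never suffice.
Beaumont, Petrov, Yilmaz, Leclerc, and Mbeki alone can cover everything: Wed-AM→Petrov+Leclerc, Wed-PM→Leclerc, Thu-AM→Petrov+Yilmaz, Thu-PM→Mbeki, Fri-AM→Petrov+Mbeki, Fri-PM→Yilmaz+Leclerc, Sat-AM→Beaumont, Sat-PM→Beaumont.

5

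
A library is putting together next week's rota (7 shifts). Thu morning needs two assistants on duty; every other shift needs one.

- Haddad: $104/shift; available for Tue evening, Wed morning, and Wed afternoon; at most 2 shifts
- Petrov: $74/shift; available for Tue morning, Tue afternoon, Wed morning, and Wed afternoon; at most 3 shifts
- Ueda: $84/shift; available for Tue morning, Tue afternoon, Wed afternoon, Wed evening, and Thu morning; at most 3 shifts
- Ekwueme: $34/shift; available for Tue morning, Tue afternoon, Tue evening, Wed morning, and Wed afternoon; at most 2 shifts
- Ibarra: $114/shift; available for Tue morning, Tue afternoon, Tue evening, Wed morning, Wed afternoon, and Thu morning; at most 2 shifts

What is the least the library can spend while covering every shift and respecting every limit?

$572

Wed evening can only be covered by Ueda, so that assignment is forced.
Thu morning can only be covered by Ueda and Ibarra, so that assignment is forced.
Picking the cheapest available assistant for each shift independently would cost $452, but that ignores the shift limits.
An optimal schedule: Tue morning→Ekwueme, Tue afternoon→Petrov, Tue evening→Ekwueme, Wed morning→Petrov, Wed afternoon→Petrov, Wed evening→Ueda, Thu morning→Ueda+Ibarra.
Total: 34 + 74 + 34 + 74 + 74 + 84 + 84 + 114 = $572.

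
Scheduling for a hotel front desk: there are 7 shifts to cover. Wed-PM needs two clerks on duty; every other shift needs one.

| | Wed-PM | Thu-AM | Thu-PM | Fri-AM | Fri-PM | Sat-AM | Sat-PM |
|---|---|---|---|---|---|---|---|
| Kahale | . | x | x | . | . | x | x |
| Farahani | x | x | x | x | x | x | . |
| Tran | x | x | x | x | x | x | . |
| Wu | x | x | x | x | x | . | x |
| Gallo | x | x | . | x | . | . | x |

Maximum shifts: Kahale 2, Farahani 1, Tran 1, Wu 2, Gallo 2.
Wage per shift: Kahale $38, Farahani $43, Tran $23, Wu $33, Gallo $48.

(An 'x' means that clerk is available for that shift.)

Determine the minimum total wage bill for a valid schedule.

$304

Picking the cheapest available clerk for each shift independently would cost $204, but that ignores the shift limits.
An optimal schedule: Wed-PM→Wu+Gallo, Thu-AM→Gallo, Thu-PM→Tran, Fri-AM→Wu, Fri-PM→Farahani, Sat-AM→Kahale, Sat-PM→Kahale.
Total: 33 + 48 + 48 + 23 + 33 + 43 + 38 + 38 = $304.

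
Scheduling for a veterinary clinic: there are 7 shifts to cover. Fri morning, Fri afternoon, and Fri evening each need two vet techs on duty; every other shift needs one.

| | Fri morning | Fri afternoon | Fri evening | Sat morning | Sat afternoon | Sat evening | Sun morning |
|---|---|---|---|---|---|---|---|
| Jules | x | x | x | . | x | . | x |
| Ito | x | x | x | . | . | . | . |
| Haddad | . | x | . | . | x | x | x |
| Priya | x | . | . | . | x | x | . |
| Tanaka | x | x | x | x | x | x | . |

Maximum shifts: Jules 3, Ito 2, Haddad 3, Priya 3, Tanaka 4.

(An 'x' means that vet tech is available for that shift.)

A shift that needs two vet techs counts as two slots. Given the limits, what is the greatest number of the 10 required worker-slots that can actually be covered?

10

Total capacity across all vet techs is 3+2+3+3+4 = 15, and 10 slots are needed, so at most 10 can be filled.
An assignment achieving 10: Fri morning→Jules+Ito, Fri afternoon→Haddad+Tanaka, Fri evening→Jules+Ito, Sat morning→Tanaka, Sat afternoon→Haddad, Sat evening→Haddad, Sun morning→Jules.
Loads: Jules 3/3, Ito 2/2, Haddad 3/3, Priya 0/3, Tanaka 2/4.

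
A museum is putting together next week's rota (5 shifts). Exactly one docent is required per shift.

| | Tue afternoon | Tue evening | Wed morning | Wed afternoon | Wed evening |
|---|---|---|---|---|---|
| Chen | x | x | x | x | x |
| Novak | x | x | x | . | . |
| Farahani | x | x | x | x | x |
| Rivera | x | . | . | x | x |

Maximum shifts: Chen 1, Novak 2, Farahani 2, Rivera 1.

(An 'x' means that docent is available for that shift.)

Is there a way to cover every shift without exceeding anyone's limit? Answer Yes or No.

Yes

One valid schedule: Tue afternoon→Novak, Tue evening→Chen, Wed morning→Novak, Wed afternoon→Farahani, Wed evening→Farahani.
Loads: Chen 1/1, Novak 2/2, Farahani 2/2, Rivera 0/1 — all within limits.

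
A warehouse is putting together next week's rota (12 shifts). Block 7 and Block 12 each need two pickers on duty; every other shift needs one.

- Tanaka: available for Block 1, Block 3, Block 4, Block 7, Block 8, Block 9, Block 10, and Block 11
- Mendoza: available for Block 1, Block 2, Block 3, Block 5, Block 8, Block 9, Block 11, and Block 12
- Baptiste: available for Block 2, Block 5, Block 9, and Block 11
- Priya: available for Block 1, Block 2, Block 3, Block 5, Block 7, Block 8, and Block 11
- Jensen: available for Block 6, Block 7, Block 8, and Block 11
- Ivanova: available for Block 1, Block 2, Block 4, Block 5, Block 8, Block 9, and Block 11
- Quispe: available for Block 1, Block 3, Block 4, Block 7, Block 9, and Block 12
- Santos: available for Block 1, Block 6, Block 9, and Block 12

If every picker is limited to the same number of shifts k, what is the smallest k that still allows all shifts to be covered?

2

With 8 pickers and 14 worker-slots to fill, someone must work at least ⌈14/8⌉ = 2 shifts, so k ≥ 2.
k = 2 works: Block 1→Ivanova, Block 2→Mendoza, Block 3→Priya, Block 4→Tanaka, Block 5→Baptiste, Block 6→Jensen, Block 7→Jensen+Quispe, Block 8→Priya, Block 9→Baptiste, Block 10→Tanaka, Block 11→Ivanova, Block 12→Mendoza+Quispe.
Loads: Tanaka 2, Mendoza 2, Baptiste 2, Priya 2, Jensen 2, Ivanova 2, Quispe 2, Santos 0 — all ≤ 2.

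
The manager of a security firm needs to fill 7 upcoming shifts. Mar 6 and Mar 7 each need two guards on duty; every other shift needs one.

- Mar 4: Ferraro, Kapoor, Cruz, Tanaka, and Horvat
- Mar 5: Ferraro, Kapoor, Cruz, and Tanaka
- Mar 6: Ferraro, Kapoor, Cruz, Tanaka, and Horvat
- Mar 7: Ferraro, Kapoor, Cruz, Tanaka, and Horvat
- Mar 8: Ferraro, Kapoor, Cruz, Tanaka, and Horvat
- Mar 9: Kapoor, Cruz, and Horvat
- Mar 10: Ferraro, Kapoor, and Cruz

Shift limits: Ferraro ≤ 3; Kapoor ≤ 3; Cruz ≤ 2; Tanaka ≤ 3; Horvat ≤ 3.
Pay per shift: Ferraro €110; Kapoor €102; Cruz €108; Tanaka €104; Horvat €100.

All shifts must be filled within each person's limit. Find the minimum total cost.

Picking the cheapest available guard for each shift independently would cost €908, but that ignores the shift limits.
An optimal schedule: Mar 4→Horvat, Mar 5→Kapoor, Mar 6→Horvat+Tanaka, Mar 7→Kapoor+Tanaka, Mar 8→Tanaka, Mar 9→Horvat, Mar 10→Kapoor.
Total: 100 + 102 + 100 + 104 + 102 + 104 + 104 + 100 + 102 = €918.

€918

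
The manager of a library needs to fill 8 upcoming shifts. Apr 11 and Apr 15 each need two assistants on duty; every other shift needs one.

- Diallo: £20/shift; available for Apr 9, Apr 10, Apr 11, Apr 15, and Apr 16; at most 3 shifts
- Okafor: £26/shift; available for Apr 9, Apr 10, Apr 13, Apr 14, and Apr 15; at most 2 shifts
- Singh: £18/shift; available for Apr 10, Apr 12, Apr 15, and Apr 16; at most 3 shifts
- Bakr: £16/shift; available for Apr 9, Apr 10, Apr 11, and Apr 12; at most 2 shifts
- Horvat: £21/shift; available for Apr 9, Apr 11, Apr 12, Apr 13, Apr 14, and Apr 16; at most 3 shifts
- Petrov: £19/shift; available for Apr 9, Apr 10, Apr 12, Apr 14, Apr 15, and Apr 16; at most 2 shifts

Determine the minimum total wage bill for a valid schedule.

£185

Picking the cheapest available assistant for each shift independently would cost £179, but that ignores the shift limits.
An optimal schedule: Apr 9→Petrov, Apr 10→Singh, Apr 11→Bakr+Diallo, Apr 12→Bakr, Apr 13→Horvat, Apr 14→Petrov, Apr 15→Singh+Diallo, Apr 16→Singh.
Total: 19 + 18 + 16 + 20 + 16 + 21 + 19 + 18 + 20 + 18 = £185.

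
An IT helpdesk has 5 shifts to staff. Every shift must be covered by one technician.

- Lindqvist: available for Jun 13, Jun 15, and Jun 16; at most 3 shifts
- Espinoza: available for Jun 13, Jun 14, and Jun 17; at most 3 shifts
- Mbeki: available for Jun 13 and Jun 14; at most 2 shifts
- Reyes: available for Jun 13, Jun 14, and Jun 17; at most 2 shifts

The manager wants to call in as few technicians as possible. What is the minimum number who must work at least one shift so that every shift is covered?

2

5 slots to fill and no one can take more than 3, so at least ⌈5/3⌉ = 2 technicians are needed.
Lindqvist and Espinoza alone can cover everything: Jun 13→Lindqvist, Jun 14→Espinoza, Jun 15→Lindqvist, Jun 16→Lindqvist, Jun 17→Espinoza.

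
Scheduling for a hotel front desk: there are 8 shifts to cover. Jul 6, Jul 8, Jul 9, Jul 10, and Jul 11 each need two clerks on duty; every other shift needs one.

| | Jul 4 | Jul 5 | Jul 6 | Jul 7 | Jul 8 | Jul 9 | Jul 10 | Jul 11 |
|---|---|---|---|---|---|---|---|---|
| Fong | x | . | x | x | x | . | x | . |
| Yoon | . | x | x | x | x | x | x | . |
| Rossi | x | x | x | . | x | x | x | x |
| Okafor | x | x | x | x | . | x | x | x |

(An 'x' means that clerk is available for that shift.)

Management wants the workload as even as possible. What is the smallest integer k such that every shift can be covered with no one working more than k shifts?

4

With 4 clerks and 13 worker-slots to fill, someone must work at least ⌈13/4⌉ = 4 shifts, so k ≥ 4.
k = 4 works: Jul 4→Fong, Jul 5→Yoon, Jul 6→Fong+Yoon, Jul 7→Fong, Jul 8→Fong+Yoon, Jul 9→Yoon+Rossi, Jul 10→Rossi+Okafor, Jul 11→Rossi+Okafor.
Loads: Fong 4, Yoon 4, Rossi 3, Okafor 2 — all ≤ 4.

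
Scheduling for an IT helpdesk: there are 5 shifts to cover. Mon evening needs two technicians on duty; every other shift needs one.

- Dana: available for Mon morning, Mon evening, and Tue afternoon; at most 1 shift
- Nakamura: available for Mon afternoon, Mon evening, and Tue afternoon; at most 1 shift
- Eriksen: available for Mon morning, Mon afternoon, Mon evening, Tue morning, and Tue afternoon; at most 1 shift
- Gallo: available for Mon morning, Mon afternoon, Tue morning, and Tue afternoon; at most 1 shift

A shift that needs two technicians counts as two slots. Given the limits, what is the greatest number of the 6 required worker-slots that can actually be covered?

4

Total capacity across all technicians is 1+1+1+1 = 4, and 6 slots are needed, so at most 4 can be filled.
An assignment achieving 4: Mon morning→Dana, Mon afternoon→Nakamura, Tue morning→Eriksen, Tue afternoon→Gallo.
Loads: Dana 1/1, Nakamura 1/1, Eriksen 1/1, Gallo 1/1.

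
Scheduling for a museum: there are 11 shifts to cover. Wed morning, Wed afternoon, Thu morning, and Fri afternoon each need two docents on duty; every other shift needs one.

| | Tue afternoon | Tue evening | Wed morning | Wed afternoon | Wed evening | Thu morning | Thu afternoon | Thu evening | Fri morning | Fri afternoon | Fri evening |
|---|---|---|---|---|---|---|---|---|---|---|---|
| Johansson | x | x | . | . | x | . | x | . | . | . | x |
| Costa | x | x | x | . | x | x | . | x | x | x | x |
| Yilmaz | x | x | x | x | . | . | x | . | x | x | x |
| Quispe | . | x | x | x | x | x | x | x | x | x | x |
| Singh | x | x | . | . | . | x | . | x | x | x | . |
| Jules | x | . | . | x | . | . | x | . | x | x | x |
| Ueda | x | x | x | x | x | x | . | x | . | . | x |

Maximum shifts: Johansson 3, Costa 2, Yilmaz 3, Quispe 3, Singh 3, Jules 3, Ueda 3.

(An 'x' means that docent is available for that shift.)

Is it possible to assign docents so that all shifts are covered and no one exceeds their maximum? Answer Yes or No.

Yes

One valid schedule: Tue afternoon→Johansson, Tue evening→Yilmaz, Wed morning→Yilmaz+Quispe, Wed afternoon→Yilmaz+Quispe, Wed evening→Johansson, Thu morning→Quispe+Singh, Thu afternoon→Johansson, Thu evening→Costa, Fri morning→Costa, Fri afternoon→Singh+Jules, Fri evening→Jules.
Loads: Johansson 3/3, Costa 2/2, Yilmaz 3/3, Quispe 3/3, Singh 2/3, Jules 2/3, Ueda 0/3 — all within limits.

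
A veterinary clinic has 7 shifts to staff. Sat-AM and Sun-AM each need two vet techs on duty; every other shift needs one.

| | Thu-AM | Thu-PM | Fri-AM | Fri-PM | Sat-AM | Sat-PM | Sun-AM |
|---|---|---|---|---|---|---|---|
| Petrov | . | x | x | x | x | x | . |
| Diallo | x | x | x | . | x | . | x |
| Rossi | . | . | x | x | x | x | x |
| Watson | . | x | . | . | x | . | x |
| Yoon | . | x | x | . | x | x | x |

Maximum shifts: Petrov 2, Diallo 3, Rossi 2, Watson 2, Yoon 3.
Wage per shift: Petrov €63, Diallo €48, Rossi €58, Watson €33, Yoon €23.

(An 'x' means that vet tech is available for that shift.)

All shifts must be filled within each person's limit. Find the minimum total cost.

€337

Thu-AM can only be covered by Diallo, so that assignment is forced.
Picking the cheapest available vet tech for each shift independently would cost €287, but that ignores the shift limits.
An optimal schedule: Thu-AM→Diallo, Thu-PM→Yoon, Fri-AM→Yoon, Fri-PM→Rossi, Sat-AM→Watson+Diallo, Sat-PM→Yoon, Sun-AM→Watson+Diallo.
Total: 48 + 23 + 23 + 58 + 33 + 48 + 23 + 33 + 48 = €337.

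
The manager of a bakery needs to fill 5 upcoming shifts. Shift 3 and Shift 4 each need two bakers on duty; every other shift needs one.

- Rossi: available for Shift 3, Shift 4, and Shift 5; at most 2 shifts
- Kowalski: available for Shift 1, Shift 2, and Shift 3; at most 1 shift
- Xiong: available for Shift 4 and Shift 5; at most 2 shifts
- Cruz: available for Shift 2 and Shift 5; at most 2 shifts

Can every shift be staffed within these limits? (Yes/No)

Total capacity is 7 and 7 slots are needed, so capacity alone doesn't rule it out.
Shifts {Shift 1, Shift 3} need 3 worker-slots in total, but the bakers available for any of those shifts (Rossi and Kowalski) can supply at most 2 among them. So no valid schedule exists.

No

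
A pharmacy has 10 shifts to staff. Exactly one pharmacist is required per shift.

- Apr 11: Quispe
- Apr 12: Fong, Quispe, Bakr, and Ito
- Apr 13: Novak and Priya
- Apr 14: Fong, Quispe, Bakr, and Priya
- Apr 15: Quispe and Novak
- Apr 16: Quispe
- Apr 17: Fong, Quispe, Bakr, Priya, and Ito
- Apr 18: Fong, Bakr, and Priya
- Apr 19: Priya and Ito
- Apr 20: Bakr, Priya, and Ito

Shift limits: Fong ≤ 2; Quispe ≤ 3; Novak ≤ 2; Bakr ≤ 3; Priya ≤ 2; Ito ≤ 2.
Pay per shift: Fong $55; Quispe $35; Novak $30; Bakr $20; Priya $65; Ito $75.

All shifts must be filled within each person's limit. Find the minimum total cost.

$345

Apr 11 can only be covered by Quispe, so that assignment is forced.
Apr 16 can only be covered by Quispe, so that assignment is forced.
Picking the cheapest available pharmacist for each shift independently would cost $295, but that ignores the shift limits.
An optimal schedule: Apr 11→Quispe, Apr 12→Bakr, Apr 13→Novak, Apr 14→Quispe, Apr 15→Novak, Apr 16→Quispe, Apr 17→Fong, Apr 18→Bakr, Apr 19→Priya, Apr 20→Bakr.
Total: 35 + 20 + 30 + 35 + 30 + 35 + 55 + 20 + 65 + 20 = $345.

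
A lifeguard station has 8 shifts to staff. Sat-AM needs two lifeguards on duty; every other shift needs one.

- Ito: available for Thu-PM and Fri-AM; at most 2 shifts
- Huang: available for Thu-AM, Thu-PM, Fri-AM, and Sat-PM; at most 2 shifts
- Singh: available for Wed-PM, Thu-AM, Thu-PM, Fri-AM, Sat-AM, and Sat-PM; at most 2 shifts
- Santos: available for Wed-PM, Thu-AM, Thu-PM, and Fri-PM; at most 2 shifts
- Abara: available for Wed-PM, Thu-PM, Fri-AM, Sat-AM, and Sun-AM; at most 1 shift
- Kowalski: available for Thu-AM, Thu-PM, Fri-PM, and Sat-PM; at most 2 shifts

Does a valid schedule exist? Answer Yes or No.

Total capacity is 11 and 9 slots are needed, so capacity alone doesn't rule it out.
Shifts {Sat-AM, Sun-AM} need 3 worker-slots in total, but the lifeguards available for any of those shifts (Singh and Abara) can supply at most 2 among them. So no valid schedule exists.

No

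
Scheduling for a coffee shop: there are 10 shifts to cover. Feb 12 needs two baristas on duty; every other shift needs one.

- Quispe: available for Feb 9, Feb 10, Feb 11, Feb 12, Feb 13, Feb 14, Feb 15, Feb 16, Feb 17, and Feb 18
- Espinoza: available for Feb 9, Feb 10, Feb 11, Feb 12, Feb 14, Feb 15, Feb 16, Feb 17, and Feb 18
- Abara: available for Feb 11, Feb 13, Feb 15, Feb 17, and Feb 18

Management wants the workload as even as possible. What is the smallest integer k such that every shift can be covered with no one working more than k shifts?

4

With 3 baristas and 11 worker-slots to fill, someone must work at least ⌈11/3⌉ = 4 shifts, so k ≥ 4.
k = 4 works: Feb 9→Quispe, Feb 10→Quispe, Feb 11→Espinoza, Feb 12→Quispe+Espinoza, Feb 13→Quispe, Feb 14→Espinoza, Feb 15→Abara, Feb 16→Espinoza, Feb 17→Abara, Feb 18→Abara.
Loads: Quispe 4, Espinoza 4, Abara 3 — all ≤ 4.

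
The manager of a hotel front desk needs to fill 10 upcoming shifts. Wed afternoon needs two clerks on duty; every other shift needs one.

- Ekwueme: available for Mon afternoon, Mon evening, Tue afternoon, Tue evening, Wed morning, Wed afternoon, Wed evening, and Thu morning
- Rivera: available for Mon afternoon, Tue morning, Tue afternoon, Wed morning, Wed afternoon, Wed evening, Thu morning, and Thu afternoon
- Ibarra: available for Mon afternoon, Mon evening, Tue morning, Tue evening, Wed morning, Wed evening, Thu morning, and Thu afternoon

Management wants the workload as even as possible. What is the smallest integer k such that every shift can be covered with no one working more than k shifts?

4

With 3 clerks and 11 worker-slots to fill, someone must work at least ⌈11/3⌉ = 4 shifts, so k ≥ 4.
k = 4 works: Mon afternoon→Rivera, Mon evening→Ekwueme, Tue morning→Rivera, Tue afternoon→Ekwueme, Tue evening→Ekwueme, Wed morning→Ibarra, Wed afternoon→Ekwueme+Rivera, Wed evening→Ibarra, Thu morning→Ibarra, Thu afternoon→Rivera.
Loads: Ekwueme 4, Rivera 4, Ibarra 3 — all ≤ 4.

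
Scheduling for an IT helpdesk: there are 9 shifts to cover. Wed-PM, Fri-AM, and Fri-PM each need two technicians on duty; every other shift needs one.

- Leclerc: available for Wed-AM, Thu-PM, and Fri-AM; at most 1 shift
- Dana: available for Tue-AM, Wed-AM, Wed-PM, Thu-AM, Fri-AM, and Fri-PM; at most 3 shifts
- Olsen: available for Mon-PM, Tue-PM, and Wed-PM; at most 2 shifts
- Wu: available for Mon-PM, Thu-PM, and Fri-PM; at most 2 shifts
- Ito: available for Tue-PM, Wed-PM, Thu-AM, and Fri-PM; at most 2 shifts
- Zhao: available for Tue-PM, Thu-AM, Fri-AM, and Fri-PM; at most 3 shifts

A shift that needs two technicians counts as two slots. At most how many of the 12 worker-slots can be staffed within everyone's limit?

12

Total capacity across all technicians is 1+3+2+2+2+3 = 13, and 12 slots are needed, so at most 12 can be filled.
An assignment achieving 12: Mon-PM→Olsen, Tue-AM→Dana, Tue-PM→Olsen, Wed-AM→Leclerc, Wed-PM→Dana+Ito, Thu-AM→Ito, Thu-PM→Wu, Fri-AM→Dana+Zhao, Fri-PM→Wu+Zhao.
Loads: Leclerc 1/1, Dana 3/3, Olsen 2/2, Wu 2/2, Ito 2/2, Zhao 2/3.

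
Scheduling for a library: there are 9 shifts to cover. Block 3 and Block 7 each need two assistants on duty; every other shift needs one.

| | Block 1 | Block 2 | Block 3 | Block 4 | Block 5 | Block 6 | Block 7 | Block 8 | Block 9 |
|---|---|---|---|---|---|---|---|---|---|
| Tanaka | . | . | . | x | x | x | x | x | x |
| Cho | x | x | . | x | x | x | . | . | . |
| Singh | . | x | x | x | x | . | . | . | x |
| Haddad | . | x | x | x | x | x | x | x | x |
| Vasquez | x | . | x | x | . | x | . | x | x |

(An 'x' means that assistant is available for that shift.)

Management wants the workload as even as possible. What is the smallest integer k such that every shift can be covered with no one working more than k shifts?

3

With 5 assistants and 11 worker-slots to fill, someone must work at least ⌈11/5⌉ = 3 shifts, so k ≥ 3.
k = 3 works: Block 1→Cho, Block 2→Cho, Block 3→Singh+Haddad, Block 4→Singh, Block 5→Tanaka, Block 6→Cho, Block 7→Tanaka+Haddad, Block 8→Tanaka, Block 9→Singh.
Loads: Tanaka 3, Cho 3, Singh 3, Haddad 2, Vasquez 0 — all ≤ 3.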